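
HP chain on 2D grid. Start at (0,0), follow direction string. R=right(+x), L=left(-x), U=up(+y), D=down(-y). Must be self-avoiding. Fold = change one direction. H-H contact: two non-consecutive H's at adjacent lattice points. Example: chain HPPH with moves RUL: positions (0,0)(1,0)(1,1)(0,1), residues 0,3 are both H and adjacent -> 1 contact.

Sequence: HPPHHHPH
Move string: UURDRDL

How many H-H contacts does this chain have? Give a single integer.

Positions: [(0, 0), (0, 1), (0, 2), (1, 2), (1, 1), (2, 1), (2, 0), (1, 0)]
H-H contact: residue 0 @(0,0) - residue 7 @(1, 0)
H-H contact: residue 4 @(1,1) - residue 7 @(1, 0)

Answer: 2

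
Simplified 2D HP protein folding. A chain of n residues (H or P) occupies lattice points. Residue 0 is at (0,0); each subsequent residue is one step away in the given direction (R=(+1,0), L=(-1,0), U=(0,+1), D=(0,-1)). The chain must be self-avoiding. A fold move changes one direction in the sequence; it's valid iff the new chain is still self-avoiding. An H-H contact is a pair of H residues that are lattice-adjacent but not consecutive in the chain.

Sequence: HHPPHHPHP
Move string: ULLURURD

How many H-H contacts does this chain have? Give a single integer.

Answer: 0

Derivation:
Positions: [(0, 0), (0, 1), (-1, 1), (-2, 1), (-2, 2), (-1, 2), (-1, 3), (0, 3), (0, 2)]
No H-H contacts found.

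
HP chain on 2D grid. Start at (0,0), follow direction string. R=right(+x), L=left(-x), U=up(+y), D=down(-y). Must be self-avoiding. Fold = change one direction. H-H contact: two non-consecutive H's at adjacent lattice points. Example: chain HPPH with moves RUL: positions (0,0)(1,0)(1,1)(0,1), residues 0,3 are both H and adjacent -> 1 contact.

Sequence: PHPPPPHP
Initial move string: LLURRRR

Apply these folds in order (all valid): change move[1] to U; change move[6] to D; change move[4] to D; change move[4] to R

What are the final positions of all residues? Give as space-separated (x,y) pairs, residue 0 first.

Answer: (0,0) (-1,0) (-1,1) (-1,2) (0,2) (1,2) (2,2) (2,1)

Derivation:
Initial moves: LLURRRR
Fold: move[1]->U => LUURRRR (positions: [(0, 0), (-1, 0), (-1, 1), (-1, 2), (0, 2), (1, 2), (2, 2), (3, 2)])
Fold: move[6]->D => LUURRRD (positions: [(0, 0), (-1, 0), (-1, 1), (-1, 2), (0, 2), (1, 2), (2, 2), (2, 1)])
Fold: move[4]->D => LUURDRD (positions: [(0, 0), (-1, 0), (-1, 1), (-1, 2), (0, 2), (0, 1), (1, 1), (1, 0)])
Fold: move[4]->R => LUURRRD (positions: [(0, 0), (-1, 0), (-1, 1), (-1, 2), (0, 2), (1, 2), (2, 2), (2, 1)])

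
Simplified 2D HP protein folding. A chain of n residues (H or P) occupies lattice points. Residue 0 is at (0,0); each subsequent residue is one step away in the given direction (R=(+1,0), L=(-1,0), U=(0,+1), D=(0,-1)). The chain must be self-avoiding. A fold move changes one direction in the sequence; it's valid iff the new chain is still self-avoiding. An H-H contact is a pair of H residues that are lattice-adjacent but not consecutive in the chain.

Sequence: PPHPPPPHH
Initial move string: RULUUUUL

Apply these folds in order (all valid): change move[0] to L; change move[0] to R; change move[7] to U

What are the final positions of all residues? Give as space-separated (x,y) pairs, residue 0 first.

Answer: (0,0) (1,0) (1,1) (0,1) (0,2) (0,3) (0,4) (0,5) (0,6)

Derivation:
Initial moves: RULUUUUL
Fold: move[0]->L => LULUUUUL (positions: [(0, 0), (-1, 0), (-1, 1), (-2, 1), (-2, 2), (-2, 3), (-2, 4), (-2, 5), (-3, 5)])
Fold: move[0]->R => RULUUUUL (positions: [(0, 0), (1, 0), (1, 1), (0, 1), (0, 2), (0, 3), (0, 4), (0, 5), (-1, 5)])
Fold: move[7]->U => RULUUUUU (positions: [(0, 0), (1, 0), (1, 1), (0, 1), (0, 2), (0, 3), (0, 4), (0, 5), (0, 6)])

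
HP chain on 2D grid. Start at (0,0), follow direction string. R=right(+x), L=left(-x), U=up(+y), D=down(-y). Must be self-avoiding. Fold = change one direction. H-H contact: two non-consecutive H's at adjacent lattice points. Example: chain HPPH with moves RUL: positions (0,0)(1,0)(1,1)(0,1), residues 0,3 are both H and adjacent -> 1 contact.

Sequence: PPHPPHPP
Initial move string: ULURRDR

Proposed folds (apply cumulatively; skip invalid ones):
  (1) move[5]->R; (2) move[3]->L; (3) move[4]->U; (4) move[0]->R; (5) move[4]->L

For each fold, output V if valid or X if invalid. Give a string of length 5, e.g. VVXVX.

Answer: VXVXX

Derivation:
Initial: ULURRDR -> [(0, 0), (0, 1), (-1, 1), (-1, 2), (0, 2), (1, 2), (1, 1), (2, 1)]
Fold 1: move[5]->R => ULURRRR VALID
Fold 2: move[3]->L => ULULRRR INVALID (collision), skipped
Fold 3: move[4]->U => ULURURR VALID
Fold 4: move[0]->R => RLURURR INVALID (collision), skipped
Fold 5: move[4]->L => ULURLRR INVALID (collision), skipped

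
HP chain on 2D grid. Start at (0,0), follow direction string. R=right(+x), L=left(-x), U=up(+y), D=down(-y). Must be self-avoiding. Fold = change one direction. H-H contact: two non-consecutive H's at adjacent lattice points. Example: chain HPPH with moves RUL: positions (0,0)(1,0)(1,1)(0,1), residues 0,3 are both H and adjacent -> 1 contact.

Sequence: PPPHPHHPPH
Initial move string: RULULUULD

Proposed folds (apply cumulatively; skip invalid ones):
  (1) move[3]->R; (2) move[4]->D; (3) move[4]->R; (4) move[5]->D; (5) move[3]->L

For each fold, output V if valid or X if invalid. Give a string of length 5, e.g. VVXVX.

Answer: XXVXX

Derivation:
Initial: RULULUULD -> [(0, 0), (1, 0), (1, 1), (0, 1), (0, 2), (-1, 2), (-1, 3), (-1, 4), (-2, 4), (-2, 3)]
Fold 1: move[3]->R => RULRLUULD INVALID (collision), skipped
Fold 2: move[4]->D => RULUDUULD INVALID (collision), skipped
Fold 3: move[4]->R => RULURUULD VALID
Fold 4: move[5]->D => RULURDULD INVALID (collision), skipped
Fold 5: move[3]->L => RULLRUULD INVALID (collision), skipped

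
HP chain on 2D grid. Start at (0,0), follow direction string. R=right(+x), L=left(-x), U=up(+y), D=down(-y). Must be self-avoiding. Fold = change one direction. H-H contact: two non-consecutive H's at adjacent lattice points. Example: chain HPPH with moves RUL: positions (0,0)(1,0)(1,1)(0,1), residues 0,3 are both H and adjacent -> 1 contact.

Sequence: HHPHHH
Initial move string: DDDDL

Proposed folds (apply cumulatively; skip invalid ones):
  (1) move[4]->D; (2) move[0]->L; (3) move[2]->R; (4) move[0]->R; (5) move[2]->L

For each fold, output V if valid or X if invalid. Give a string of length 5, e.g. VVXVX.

Initial: DDDDL -> [(0, 0), (0, -1), (0, -2), (0, -3), (0, -4), (-1, -4)]
Fold 1: move[4]->D => DDDDD VALID
Fold 2: move[0]->L => LDDDD VALID
Fold 3: move[2]->R => LDRDD VALID
Fold 4: move[0]->R => RDRDD VALID
Fold 5: move[2]->L => RDLDD VALID

Answer: VVVVV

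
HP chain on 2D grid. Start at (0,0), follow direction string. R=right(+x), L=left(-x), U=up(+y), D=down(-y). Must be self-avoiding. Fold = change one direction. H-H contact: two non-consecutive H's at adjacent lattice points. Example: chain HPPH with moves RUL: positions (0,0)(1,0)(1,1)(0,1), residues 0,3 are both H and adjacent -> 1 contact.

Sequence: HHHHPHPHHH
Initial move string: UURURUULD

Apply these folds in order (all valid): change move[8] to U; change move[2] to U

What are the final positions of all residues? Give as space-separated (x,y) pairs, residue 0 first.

Initial moves: UURURUULD
Fold: move[8]->U => UURURUULU (positions: [(0, 0), (0, 1), (0, 2), (1, 2), (1, 3), (2, 3), (2, 4), (2, 5), (1, 5), (1, 6)])
Fold: move[2]->U => UUUURUULU (positions: [(0, 0), (0, 1), (0, 2), (0, 3), (0, 4), (1, 4), (1, 5), (1, 6), (0, 6), (0, 7)])

Answer: (0,0) (0,1) (0,2) (0,3) (0,4) (1,4) (1,5) (1,6) (0,6) (0,7)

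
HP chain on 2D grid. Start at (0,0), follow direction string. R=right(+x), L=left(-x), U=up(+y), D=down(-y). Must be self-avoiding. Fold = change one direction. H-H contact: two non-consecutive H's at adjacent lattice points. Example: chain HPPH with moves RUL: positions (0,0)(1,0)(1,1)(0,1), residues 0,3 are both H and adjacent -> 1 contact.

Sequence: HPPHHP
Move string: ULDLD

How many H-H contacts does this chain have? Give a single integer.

Answer: 1

Derivation:
Positions: [(0, 0), (0, 1), (-1, 1), (-1, 0), (-2, 0), (-2, -1)]
H-H contact: residue 0 @(0,0) - residue 3 @(-1, 0)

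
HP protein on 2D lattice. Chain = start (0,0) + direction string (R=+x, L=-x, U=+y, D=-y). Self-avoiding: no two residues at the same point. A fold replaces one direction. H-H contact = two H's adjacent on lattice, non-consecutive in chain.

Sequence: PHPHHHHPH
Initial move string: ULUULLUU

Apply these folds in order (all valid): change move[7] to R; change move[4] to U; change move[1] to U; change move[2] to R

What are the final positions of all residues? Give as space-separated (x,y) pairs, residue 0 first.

Initial moves: ULUULLUU
Fold: move[7]->R => ULUULLUR (positions: [(0, 0), (0, 1), (-1, 1), (-1, 2), (-1, 3), (-2, 3), (-3, 3), (-3, 4), (-2, 4)])
Fold: move[4]->U => ULUUULUR (positions: [(0, 0), (0, 1), (-1, 1), (-1, 2), (-1, 3), (-1, 4), (-2, 4), (-2, 5), (-1, 5)])
Fold: move[1]->U => UUUUULUR (positions: [(0, 0), (0, 1), (0, 2), (0, 3), (0, 4), (0, 5), (-1, 5), (-1, 6), (0, 6)])
Fold: move[2]->R => UURUULUR (positions: [(0, 0), (0, 1), (0, 2), (1, 2), (1, 3), (1, 4), (0, 4), (0, 5), (1, 5)])

Answer: (0,0) (0,1) (0,2) (1,2) (1,3) (1,4) (0,4) (0,5) (1,5)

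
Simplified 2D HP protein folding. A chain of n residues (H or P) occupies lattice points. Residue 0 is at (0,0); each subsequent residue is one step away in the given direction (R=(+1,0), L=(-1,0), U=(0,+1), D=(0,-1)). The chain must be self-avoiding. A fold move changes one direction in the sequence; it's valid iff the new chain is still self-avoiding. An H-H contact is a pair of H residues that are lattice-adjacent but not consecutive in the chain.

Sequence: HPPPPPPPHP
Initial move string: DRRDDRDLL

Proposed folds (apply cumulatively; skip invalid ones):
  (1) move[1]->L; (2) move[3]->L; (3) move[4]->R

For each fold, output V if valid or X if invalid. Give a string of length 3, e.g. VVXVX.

Answer: XXV

Derivation:
Initial: DRRDDRDLL -> [(0, 0), (0, -1), (1, -1), (2, -1), (2, -2), (2, -3), (3, -3), (3, -4), (2, -4), (1, -4)]
Fold 1: move[1]->L => DLRDDRDLL INVALID (collision), skipped
Fold 2: move[3]->L => DRRLDRDLL INVALID (collision), skipped
Fold 3: move[4]->R => DRRDRRDLL VALID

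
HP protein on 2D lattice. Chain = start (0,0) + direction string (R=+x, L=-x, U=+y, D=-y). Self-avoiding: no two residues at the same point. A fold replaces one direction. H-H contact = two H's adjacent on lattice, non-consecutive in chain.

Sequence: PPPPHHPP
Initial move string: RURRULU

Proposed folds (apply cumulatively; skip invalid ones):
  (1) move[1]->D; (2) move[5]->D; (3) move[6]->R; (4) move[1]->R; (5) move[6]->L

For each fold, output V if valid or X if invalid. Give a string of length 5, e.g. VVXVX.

Initial: RURRULU -> [(0, 0), (1, 0), (1, 1), (2, 1), (3, 1), (3, 2), (2, 2), (2, 3)]
Fold 1: move[1]->D => RDRRULU VALID
Fold 2: move[5]->D => RDRRUDU INVALID (collision), skipped
Fold 3: move[6]->R => RDRRULR INVALID (collision), skipped
Fold 4: move[1]->R => RRRRULU VALID
Fold 5: move[6]->L => RRRRULL VALID

Answer: VXXVV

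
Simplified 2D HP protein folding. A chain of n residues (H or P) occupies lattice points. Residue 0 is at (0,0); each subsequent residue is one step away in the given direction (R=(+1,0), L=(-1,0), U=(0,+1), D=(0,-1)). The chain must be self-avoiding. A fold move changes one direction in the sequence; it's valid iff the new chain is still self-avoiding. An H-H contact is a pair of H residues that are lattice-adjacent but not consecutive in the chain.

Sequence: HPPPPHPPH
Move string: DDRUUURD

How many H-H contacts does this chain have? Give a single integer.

Positions: [(0, 0), (0, -1), (0, -2), (1, -2), (1, -1), (1, 0), (1, 1), (2, 1), (2, 0)]
H-H contact: residue 0 @(0,0) - residue 5 @(1, 0)
H-H contact: residue 5 @(1,0) - residue 8 @(2, 0)

Answer: 2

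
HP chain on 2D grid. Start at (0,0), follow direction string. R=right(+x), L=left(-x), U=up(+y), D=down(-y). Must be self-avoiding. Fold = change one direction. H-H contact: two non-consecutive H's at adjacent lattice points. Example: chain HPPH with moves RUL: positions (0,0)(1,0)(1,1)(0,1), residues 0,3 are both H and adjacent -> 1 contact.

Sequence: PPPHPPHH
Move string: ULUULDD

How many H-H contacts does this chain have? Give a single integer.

Answer: 1

Derivation:
Positions: [(0, 0), (0, 1), (-1, 1), (-1, 2), (-1, 3), (-2, 3), (-2, 2), (-2, 1)]
H-H contact: residue 3 @(-1,2) - residue 6 @(-2, 2)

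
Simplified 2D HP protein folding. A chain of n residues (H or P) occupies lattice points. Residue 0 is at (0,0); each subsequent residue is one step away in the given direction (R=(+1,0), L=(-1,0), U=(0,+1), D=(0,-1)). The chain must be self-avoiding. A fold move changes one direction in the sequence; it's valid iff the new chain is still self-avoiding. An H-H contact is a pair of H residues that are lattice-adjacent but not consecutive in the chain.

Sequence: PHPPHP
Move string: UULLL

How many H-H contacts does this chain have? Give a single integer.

Positions: [(0, 0), (0, 1), (0, 2), (-1, 2), (-2, 2), (-3, 2)]
No H-H contacts found.

Answer: 0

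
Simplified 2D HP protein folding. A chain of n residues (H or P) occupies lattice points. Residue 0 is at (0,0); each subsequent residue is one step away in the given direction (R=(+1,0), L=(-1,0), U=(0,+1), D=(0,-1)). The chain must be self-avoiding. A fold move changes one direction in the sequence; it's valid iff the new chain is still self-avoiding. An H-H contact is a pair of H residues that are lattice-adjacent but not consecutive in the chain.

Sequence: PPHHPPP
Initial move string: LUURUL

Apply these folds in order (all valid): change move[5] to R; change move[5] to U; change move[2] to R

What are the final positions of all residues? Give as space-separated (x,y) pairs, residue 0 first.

Initial moves: LUURUL
Fold: move[5]->R => LUURUR (positions: [(0, 0), (-1, 0), (-1, 1), (-1, 2), (0, 2), (0, 3), (1, 3)])
Fold: move[5]->U => LUURUU (positions: [(0, 0), (-1, 0), (-1, 1), (-1, 2), (0, 2), (0, 3), (0, 4)])
Fold: move[2]->R => LURRUU (positions: [(0, 0), (-1, 0), (-1, 1), (0, 1), (1, 1), (1, 2), (1, 3)])

Answer: (0,0) (-1,0) (-1,1) (0,1) (1,1) (1,2) (1,3)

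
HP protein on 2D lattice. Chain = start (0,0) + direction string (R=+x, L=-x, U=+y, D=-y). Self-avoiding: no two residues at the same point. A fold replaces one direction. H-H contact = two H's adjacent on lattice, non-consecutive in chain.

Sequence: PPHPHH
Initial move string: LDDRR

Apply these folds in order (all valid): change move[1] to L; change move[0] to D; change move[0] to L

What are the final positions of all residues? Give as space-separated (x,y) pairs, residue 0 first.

Initial moves: LDDRR
Fold: move[1]->L => LLDRR (positions: [(0, 0), (-1, 0), (-2, 0), (-2, -1), (-1, -1), (0, -1)])
Fold: move[0]->D => DLDRR (positions: [(0, 0), (0, -1), (-1, -1), (-1, -2), (0, -2), (1, -2)])
Fold: move[0]->L => LLDRR (positions: [(0, 0), (-1, 0), (-2, 0), (-2, -1), (-1, -1), (0, -1)])

Answer: (0,0) (-1,0) (-2,0) (-2,-1) (-1,-1) (0,-1)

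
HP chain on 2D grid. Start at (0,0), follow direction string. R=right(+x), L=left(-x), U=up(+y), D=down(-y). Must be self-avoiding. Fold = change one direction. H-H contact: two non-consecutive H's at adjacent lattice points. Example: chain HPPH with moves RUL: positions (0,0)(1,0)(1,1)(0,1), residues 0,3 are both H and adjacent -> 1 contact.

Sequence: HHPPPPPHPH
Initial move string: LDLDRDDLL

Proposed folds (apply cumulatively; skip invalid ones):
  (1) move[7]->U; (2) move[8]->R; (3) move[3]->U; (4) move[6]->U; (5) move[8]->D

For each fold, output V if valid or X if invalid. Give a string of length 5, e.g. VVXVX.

Answer: XXXXV

Derivation:
Initial: LDLDRDDLL -> [(0, 0), (-1, 0), (-1, -1), (-2, -1), (-2, -2), (-1, -2), (-1, -3), (-1, -4), (-2, -4), (-3, -4)]
Fold 1: move[7]->U => LDLDRDDUL INVALID (collision), skipped
Fold 2: move[8]->R => LDLDRDDLR INVALID (collision), skipped
Fold 3: move[3]->U => LDLURDDLL INVALID (collision), skipped
Fold 4: move[6]->U => LDLDRDULL INVALID (collision), skipped
Fold 5: move[8]->D => LDLDRDDLD VALID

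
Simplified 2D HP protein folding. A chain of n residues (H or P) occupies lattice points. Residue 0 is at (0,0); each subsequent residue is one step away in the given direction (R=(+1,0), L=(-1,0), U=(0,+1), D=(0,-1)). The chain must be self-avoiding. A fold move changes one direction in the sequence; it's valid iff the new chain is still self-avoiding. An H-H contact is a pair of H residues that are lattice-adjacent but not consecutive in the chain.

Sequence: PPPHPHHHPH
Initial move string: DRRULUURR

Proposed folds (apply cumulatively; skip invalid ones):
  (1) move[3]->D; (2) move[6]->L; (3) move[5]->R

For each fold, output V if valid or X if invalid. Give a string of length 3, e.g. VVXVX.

Answer: XXX

Derivation:
Initial: DRRULUURR -> [(0, 0), (0, -1), (1, -1), (2, -1), (2, 0), (1, 0), (1, 1), (1, 2), (2, 2), (3, 2)]
Fold 1: move[3]->D => DRRDLUURR INVALID (collision), skipped
Fold 2: move[6]->L => DRRULULRR INVALID (collision), skipped
Fold 3: move[5]->R => DRRULRURR INVALID (collision), skipped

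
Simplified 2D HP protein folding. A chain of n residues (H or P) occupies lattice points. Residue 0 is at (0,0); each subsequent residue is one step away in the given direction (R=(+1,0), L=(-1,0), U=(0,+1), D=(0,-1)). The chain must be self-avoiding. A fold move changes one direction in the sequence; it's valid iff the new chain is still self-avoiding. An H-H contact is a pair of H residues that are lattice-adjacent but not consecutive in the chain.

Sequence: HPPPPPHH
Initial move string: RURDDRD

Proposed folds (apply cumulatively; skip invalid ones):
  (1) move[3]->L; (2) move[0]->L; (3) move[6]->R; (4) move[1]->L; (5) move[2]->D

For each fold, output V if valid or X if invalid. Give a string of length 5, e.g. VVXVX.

Answer: XXVXX

Derivation:
Initial: RURDDRD -> [(0, 0), (1, 0), (1, 1), (2, 1), (2, 0), (2, -1), (3, -1), (3, -2)]
Fold 1: move[3]->L => RURLDRD INVALID (collision), skipped
Fold 2: move[0]->L => LURDDRD INVALID (collision), skipped
Fold 3: move[6]->R => RURDDRR VALID
Fold 4: move[1]->L => RLRDDRR INVALID (collision), skipped
Fold 5: move[2]->D => RUDDDRR INVALID (collision), skipped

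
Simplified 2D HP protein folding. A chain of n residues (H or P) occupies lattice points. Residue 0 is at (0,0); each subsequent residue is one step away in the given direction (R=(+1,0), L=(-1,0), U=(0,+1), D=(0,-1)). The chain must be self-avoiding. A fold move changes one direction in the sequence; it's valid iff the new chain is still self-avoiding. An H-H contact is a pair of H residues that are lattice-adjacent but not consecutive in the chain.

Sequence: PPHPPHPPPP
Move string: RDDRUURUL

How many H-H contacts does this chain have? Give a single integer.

Answer: 1

Derivation:
Positions: [(0, 0), (1, 0), (1, -1), (1, -2), (2, -2), (2, -1), (2, 0), (3, 0), (3, 1), (2, 1)]
H-H contact: residue 2 @(1,-1) - residue 5 @(2, -1)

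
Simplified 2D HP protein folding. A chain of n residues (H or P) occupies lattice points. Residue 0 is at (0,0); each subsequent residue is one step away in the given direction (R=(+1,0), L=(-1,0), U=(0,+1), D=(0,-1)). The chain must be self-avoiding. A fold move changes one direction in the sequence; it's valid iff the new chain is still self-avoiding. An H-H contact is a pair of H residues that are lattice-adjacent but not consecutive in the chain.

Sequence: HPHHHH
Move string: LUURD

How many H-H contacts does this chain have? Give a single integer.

Positions: [(0, 0), (-1, 0), (-1, 1), (-1, 2), (0, 2), (0, 1)]
H-H contact: residue 0 @(0,0) - residue 5 @(0, 1)
H-H contact: residue 2 @(-1,1) - residue 5 @(0, 1)

Answer: 2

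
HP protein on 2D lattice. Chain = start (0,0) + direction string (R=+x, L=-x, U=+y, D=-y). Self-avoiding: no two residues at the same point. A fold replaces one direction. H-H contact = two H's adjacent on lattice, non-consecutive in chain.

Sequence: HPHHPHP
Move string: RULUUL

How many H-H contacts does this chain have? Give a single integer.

Answer: 1

Derivation:
Positions: [(0, 0), (1, 0), (1, 1), (0, 1), (0, 2), (0, 3), (-1, 3)]
H-H contact: residue 0 @(0,0) - residue 3 @(0, 1)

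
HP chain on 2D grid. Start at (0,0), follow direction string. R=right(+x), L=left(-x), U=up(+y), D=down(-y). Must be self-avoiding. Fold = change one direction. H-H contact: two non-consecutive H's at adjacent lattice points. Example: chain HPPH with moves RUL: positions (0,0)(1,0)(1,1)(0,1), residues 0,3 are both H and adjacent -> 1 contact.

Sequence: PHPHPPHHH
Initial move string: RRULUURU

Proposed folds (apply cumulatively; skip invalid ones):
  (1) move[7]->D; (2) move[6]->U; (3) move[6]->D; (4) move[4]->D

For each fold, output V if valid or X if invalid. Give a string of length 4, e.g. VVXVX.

Answer: VXXX

Derivation:
Initial: RRULUURU -> [(0, 0), (1, 0), (2, 0), (2, 1), (1, 1), (1, 2), (1, 3), (2, 3), (2, 4)]
Fold 1: move[7]->D => RRULUURD VALID
Fold 2: move[6]->U => RRULUUUD INVALID (collision), skipped
Fold 3: move[6]->D => RRULUUDD INVALID (collision), skipped
Fold 4: move[4]->D => RRULDURD INVALID (collision), skipped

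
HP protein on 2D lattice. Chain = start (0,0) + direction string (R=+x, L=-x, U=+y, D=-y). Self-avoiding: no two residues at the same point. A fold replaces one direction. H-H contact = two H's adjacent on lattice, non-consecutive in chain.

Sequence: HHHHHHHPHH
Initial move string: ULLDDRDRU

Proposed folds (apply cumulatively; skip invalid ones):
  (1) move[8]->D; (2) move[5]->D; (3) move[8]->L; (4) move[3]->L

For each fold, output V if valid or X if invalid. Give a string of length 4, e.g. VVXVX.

Answer: VVXV

Derivation:
Initial: ULLDDRDRU -> [(0, 0), (0, 1), (-1, 1), (-2, 1), (-2, 0), (-2, -1), (-1, -1), (-1, -2), (0, -2), (0, -1)]
Fold 1: move[8]->D => ULLDDRDRD VALID
Fold 2: move[5]->D => ULLDDDDRD VALID
Fold 3: move[8]->L => ULLDDDDRL INVALID (collision), skipped
Fold 4: move[3]->L => ULLLDDDRD VALID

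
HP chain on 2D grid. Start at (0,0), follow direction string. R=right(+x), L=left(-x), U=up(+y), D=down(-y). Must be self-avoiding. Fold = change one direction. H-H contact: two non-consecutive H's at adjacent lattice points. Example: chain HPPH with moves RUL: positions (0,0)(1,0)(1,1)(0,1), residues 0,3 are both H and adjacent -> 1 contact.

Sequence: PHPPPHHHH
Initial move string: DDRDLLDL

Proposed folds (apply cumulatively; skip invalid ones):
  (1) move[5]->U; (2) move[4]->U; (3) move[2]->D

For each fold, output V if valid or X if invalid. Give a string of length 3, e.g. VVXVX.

Initial: DDRDLLDL -> [(0, 0), (0, -1), (0, -2), (1, -2), (1, -3), (0, -3), (-1, -3), (-1, -4), (-2, -4)]
Fold 1: move[5]->U => DDRDLUDL INVALID (collision), skipped
Fold 2: move[4]->U => DDRDULDL INVALID (collision), skipped
Fold 3: move[2]->D => DDDDLLDL VALID

Answer: XXV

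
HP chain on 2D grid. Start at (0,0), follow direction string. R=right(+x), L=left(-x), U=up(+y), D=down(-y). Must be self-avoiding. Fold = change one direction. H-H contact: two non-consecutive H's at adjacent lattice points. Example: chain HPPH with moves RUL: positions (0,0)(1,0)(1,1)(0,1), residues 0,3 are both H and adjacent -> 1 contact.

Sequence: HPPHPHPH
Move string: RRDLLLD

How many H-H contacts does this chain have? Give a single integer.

Answer: 1

Derivation:
Positions: [(0, 0), (1, 0), (2, 0), (2, -1), (1, -1), (0, -1), (-1, -1), (-1, -2)]
H-H contact: residue 0 @(0,0) - residue 5 @(0, -1)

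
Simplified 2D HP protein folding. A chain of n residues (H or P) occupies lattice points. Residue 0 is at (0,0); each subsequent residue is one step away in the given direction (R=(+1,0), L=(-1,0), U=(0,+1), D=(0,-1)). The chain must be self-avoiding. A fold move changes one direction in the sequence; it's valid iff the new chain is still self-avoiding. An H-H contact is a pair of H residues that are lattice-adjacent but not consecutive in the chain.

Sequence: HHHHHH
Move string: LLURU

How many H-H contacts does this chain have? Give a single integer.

Positions: [(0, 0), (-1, 0), (-2, 0), (-2, 1), (-1, 1), (-1, 2)]
H-H contact: residue 1 @(-1,0) - residue 4 @(-1, 1)

Answer: 1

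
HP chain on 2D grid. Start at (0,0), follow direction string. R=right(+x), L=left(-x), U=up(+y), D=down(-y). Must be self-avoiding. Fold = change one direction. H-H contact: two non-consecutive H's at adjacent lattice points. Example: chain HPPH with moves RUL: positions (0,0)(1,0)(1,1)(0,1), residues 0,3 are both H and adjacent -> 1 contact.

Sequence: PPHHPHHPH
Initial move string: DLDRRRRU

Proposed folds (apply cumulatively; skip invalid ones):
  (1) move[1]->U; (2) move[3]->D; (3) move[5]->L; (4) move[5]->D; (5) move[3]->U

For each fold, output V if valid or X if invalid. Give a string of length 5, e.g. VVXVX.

Initial: DLDRRRRU -> [(0, 0), (0, -1), (-1, -1), (-1, -2), (0, -2), (1, -2), (2, -2), (3, -2), (3, -1)]
Fold 1: move[1]->U => DUDRRRRU INVALID (collision), skipped
Fold 2: move[3]->D => DLDDRRRU VALID
Fold 3: move[5]->L => DLDDRLRU INVALID (collision), skipped
Fold 4: move[5]->D => DLDDRDRU VALID
Fold 5: move[3]->U => DLDURDRU INVALID (collision), skipped

Answer: XVXVX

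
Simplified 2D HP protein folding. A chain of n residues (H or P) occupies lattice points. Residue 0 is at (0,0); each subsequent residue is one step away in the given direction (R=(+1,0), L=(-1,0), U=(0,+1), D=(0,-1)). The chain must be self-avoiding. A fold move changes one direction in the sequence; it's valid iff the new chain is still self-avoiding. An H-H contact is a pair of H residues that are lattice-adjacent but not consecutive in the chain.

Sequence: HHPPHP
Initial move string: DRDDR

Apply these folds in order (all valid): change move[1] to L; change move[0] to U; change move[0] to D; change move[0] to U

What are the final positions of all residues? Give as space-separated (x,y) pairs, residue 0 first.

Initial moves: DRDDR
Fold: move[1]->L => DLDDR (positions: [(0, 0), (0, -1), (-1, -1), (-1, -2), (-1, -3), (0, -3)])
Fold: move[0]->U => ULDDR (positions: [(0, 0), (0, 1), (-1, 1), (-1, 0), (-1, -1), (0, -1)])
Fold: move[0]->D => DLDDR (positions: [(0, 0), (0, -1), (-1, -1), (-1, -2), (-1, -3), (0, -3)])
Fold: move[0]->U => ULDDR (positions: [(0, 0), (0, 1), (-1, 1), (-1, 0), (-1, -1), (0, -1)])

Answer: (0,0) (0,1) (-1,1) (-1,0) (-1,-1) (0,-1)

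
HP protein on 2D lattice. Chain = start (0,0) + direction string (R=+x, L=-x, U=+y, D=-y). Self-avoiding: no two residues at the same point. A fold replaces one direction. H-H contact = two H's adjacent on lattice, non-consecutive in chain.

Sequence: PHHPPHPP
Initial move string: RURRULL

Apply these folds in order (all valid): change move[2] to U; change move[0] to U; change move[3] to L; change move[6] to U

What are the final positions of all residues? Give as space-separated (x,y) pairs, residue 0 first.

Initial moves: RURRULL
Fold: move[2]->U => RUURULL (positions: [(0, 0), (1, 0), (1, 1), (1, 2), (2, 2), (2, 3), (1, 3), (0, 3)])
Fold: move[0]->U => UUURULL (positions: [(0, 0), (0, 1), (0, 2), (0, 3), (1, 3), (1, 4), (0, 4), (-1, 4)])
Fold: move[3]->L => UUULULL (positions: [(0, 0), (0, 1), (0, 2), (0, 3), (-1, 3), (-1, 4), (-2, 4), (-3, 4)])
Fold: move[6]->U => UUULULU (positions: [(0, 0), (0, 1), (0, 2), (0, 3), (-1, 3), (-1, 4), (-2, 4), (-2, 5)])

Answer: (0,0) (0,1) (0,2) (0,3) (-1,3) (-1,4) (-2,4) (-2,5)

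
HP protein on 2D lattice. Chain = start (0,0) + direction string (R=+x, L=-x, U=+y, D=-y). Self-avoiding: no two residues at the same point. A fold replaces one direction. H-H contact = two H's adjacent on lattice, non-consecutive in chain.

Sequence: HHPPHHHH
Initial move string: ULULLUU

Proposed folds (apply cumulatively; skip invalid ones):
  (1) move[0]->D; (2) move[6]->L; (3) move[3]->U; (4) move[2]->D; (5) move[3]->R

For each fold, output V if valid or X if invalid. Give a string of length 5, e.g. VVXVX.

Initial: ULULLUU -> [(0, 0), (0, 1), (-1, 1), (-1, 2), (-2, 2), (-3, 2), (-3, 3), (-3, 4)]
Fold 1: move[0]->D => DLULLUU VALID
Fold 2: move[6]->L => DLULLUL VALID
Fold 3: move[3]->U => DLUULUL VALID
Fold 4: move[2]->D => DLDULUL INVALID (collision), skipped
Fold 5: move[3]->R => DLURLUL INVALID (collision), skipped

Answer: VVVXX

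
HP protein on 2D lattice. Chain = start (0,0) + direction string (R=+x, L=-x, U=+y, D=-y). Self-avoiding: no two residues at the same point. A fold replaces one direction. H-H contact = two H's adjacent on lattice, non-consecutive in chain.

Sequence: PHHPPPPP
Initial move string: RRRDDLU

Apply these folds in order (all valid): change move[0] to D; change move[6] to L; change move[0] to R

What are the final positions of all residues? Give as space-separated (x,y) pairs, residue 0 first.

Answer: (0,0) (1,0) (2,0) (3,0) (3,-1) (3,-2) (2,-2) (1,-2)

Derivation:
Initial moves: RRRDDLU
Fold: move[0]->D => DRRDDLU (positions: [(0, 0), (0, -1), (1, -1), (2, -1), (2, -2), (2, -3), (1, -3), (1, -2)])
Fold: move[6]->L => DRRDDLL (positions: [(0, 0), (0, -1), (1, -1), (2, -1), (2, -2), (2, -3), (1, -3), (0, -3)])
Fold: move[0]->R => RRRDDLL (positions: [(0, 0), (1, 0), (2, 0), (3, 0), (3, -1), (3, -2), (2, -2), (1, -2)])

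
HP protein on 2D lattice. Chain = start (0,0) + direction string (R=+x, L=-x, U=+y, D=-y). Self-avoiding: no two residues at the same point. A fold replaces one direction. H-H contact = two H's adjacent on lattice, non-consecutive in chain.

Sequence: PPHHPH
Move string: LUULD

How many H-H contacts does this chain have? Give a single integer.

Answer: 1

Derivation:
Positions: [(0, 0), (-1, 0), (-1, 1), (-1, 2), (-2, 2), (-2, 1)]
H-H contact: residue 2 @(-1,1) - residue 5 @(-2, 1)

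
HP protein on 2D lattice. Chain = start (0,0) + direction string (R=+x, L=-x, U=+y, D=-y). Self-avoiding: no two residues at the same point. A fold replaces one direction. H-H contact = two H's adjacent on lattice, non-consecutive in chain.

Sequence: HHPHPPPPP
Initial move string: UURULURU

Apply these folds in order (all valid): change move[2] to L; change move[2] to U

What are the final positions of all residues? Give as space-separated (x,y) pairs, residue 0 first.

Answer: (0,0) (0,1) (0,2) (0,3) (0,4) (-1,4) (-1,5) (0,5) (0,6)

Derivation:
Initial moves: UURULURU
Fold: move[2]->L => UULULURU (positions: [(0, 0), (0, 1), (0, 2), (-1, 2), (-1, 3), (-2, 3), (-2, 4), (-1, 4), (-1, 5)])
Fold: move[2]->U => UUUULURU (positions: [(0, 0), (0, 1), (0, 2), (0, 3), (0, 4), (-1, 4), (-1, 5), (0, 5), (0, 6)])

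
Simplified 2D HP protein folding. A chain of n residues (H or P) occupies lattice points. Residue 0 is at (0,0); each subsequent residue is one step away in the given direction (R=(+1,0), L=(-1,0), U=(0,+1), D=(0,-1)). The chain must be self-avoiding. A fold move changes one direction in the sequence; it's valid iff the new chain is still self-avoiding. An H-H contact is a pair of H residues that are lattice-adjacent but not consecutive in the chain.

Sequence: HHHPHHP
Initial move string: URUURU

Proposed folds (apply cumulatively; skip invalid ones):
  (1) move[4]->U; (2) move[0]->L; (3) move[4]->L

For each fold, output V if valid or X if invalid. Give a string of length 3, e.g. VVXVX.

Initial: URUURU -> [(0, 0), (0, 1), (1, 1), (1, 2), (1, 3), (2, 3), (2, 4)]
Fold 1: move[4]->U => URUUUU VALID
Fold 2: move[0]->L => LRUUUU INVALID (collision), skipped
Fold 3: move[4]->L => URUULU VALID

Answer: VXV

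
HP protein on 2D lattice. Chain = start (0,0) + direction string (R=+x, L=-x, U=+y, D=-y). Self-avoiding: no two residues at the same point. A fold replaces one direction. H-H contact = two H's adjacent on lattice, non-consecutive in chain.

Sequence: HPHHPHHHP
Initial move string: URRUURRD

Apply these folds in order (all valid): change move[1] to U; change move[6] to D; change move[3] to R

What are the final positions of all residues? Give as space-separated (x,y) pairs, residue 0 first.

Answer: (0,0) (0,1) (0,2) (1,2) (2,2) (2,3) (3,3) (3,2) (3,1)

Derivation:
Initial moves: URRUURRD
Fold: move[1]->U => UURUURRD (positions: [(0, 0), (0, 1), (0, 2), (1, 2), (1, 3), (1, 4), (2, 4), (3, 4), (3, 3)])
Fold: move[6]->D => UURUURDD (positions: [(0, 0), (0, 1), (0, 2), (1, 2), (1, 3), (1, 4), (2, 4), (2, 3), (2, 2)])
Fold: move[3]->R => UURRURDD (positions: [(0, 0), (0, 1), (0, 2), (1, 2), (2, 2), (2, 3), (3, 3), (3, 2), (3, 1)])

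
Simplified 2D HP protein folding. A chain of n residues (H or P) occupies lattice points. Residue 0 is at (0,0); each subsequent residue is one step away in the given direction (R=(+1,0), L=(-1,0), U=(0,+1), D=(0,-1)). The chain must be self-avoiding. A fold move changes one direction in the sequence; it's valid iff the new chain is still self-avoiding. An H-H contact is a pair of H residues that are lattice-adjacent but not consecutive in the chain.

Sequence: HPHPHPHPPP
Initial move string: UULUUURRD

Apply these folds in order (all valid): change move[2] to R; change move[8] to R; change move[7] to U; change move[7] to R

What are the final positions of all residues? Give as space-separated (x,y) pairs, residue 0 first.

Answer: (0,0) (0,1) (0,2) (1,2) (1,3) (1,4) (1,5) (2,5) (3,5) (4,5)

Derivation:
Initial moves: UULUUURRD
Fold: move[2]->R => UURUUURRD (positions: [(0, 0), (0, 1), (0, 2), (1, 2), (1, 3), (1, 4), (1, 5), (2, 5), (3, 5), (3, 4)])
Fold: move[8]->R => UURUUURRR (positions: [(0, 0), (0, 1), (0, 2), (1, 2), (1, 3), (1, 4), (1, 5), (2, 5), (3, 5), (4, 5)])
Fold: move[7]->U => UURUUURUR (positions: [(0, 0), (0, 1), (0, 2), (1, 2), (1, 3), (1, 4), (1, 5), (2, 5), (2, 6), (3, 6)])
Fold: move[7]->R => UURUUURRR (positions: [(0, 0), (0, 1), (0, 2), (1, 2), (1, 3), (1, 4), (1, 5), (2, 5), (3, 5), (4, 5)])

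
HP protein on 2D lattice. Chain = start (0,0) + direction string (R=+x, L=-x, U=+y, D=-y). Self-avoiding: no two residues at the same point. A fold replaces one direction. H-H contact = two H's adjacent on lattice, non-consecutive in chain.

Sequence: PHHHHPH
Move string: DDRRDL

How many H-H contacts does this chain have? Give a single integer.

Answer: 1

Derivation:
Positions: [(0, 0), (0, -1), (0, -2), (1, -2), (2, -2), (2, -3), (1, -3)]
H-H contact: residue 3 @(1,-2) - residue 6 @(1, -3)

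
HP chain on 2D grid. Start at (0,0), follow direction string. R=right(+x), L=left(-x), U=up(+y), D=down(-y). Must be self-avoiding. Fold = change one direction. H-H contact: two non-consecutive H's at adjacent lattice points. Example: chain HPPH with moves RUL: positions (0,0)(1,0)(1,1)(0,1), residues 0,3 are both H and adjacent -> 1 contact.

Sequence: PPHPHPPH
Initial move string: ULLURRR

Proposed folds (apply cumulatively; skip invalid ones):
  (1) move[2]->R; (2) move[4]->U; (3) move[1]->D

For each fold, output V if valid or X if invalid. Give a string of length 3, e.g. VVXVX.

Answer: XVX

Derivation:
Initial: ULLURRR -> [(0, 0), (0, 1), (-1, 1), (-2, 1), (-2, 2), (-1, 2), (0, 2), (1, 2)]
Fold 1: move[2]->R => ULRURRR INVALID (collision), skipped
Fold 2: move[4]->U => ULLUURR VALID
Fold 3: move[1]->D => UDLUURR INVALID (collision), skipped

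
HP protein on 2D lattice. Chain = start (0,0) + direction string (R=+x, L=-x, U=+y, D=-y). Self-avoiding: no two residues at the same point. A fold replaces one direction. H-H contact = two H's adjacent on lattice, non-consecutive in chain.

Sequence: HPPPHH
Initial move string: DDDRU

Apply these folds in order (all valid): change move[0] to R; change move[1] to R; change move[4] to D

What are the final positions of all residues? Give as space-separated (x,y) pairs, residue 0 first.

Initial moves: DDDRU
Fold: move[0]->R => RDDRU (positions: [(0, 0), (1, 0), (1, -1), (1, -2), (2, -2), (2, -1)])
Fold: move[1]->R => RRDRU (positions: [(0, 0), (1, 0), (2, 0), (2, -1), (3, -1), (3, 0)])
Fold: move[4]->D => RRDRD (positions: [(0, 0), (1, 0), (2, 0), (2, -1), (3, -1), (3, -2)])

Answer: (0,0) (1,0) (2,0) (2,-1) (3,-1) (3,-2)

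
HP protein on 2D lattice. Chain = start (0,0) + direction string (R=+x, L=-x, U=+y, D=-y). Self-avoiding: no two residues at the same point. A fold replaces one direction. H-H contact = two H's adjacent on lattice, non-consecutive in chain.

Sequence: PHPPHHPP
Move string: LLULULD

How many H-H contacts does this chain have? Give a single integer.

Answer: 0

Derivation:
Positions: [(0, 0), (-1, 0), (-2, 0), (-2, 1), (-3, 1), (-3, 2), (-4, 2), (-4, 1)]
No H-H contacts found.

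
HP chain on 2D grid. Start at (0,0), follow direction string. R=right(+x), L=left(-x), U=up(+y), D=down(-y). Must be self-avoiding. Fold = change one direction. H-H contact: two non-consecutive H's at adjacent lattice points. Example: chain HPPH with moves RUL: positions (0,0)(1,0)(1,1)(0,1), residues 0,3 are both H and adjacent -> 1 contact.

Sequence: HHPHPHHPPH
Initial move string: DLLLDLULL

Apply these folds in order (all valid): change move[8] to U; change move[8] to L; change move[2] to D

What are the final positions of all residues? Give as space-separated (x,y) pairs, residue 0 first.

Answer: (0,0) (0,-1) (-1,-1) (-1,-2) (-2,-2) (-2,-3) (-3,-3) (-3,-2) (-4,-2) (-5,-2)

Derivation:
Initial moves: DLLLDLULL
Fold: move[8]->U => DLLLDLULU (positions: [(0, 0), (0, -1), (-1, -1), (-2, -1), (-3, -1), (-3, -2), (-4, -2), (-4, -1), (-5, -1), (-5, 0)])
Fold: move[8]->L => DLLLDLULL (positions: [(0, 0), (0, -1), (-1, -1), (-2, -1), (-3, -1), (-3, -2), (-4, -2), (-4, -1), (-5, -1), (-6, -1)])
Fold: move[2]->D => DLDLDLULL (positions: [(0, 0), (0, -1), (-1, -1), (-1, -2), (-2, -2), (-2, -3), (-3, -3), (-3, -2), (-4, -2), (-5, -2)])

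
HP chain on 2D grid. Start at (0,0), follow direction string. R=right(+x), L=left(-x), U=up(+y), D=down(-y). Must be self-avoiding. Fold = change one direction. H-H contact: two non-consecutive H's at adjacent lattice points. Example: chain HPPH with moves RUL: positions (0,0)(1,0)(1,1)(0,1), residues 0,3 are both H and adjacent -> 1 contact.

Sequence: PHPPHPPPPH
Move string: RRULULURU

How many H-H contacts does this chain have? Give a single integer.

Positions: [(0, 0), (1, 0), (2, 0), (2, 1), (1, 1), (1, 2), (0, 2), (0, 3), (1, 3), (1, 4)]
H-H contact: residue 1 @(1,0) - residue 4 @(1, 1)

Answer: 1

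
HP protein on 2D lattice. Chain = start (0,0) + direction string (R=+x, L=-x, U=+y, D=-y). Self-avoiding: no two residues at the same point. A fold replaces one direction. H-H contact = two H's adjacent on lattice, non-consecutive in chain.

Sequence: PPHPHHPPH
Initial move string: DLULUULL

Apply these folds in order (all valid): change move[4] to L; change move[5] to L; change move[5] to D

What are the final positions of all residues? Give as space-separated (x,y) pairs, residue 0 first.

Initial moves: DLULUULL
Fold: move[4]->L => DLULLULL (positions: [(0, 0), (0, -1), (-1, -1), (-1, 0), (-2, 0), (-3, 0), (-3, 1), (-4, 1), (-5, 1)])
Fold: move[5]->L => DLULLLLL (positions: [(0, 0), (0, -1), (-1, -1), (-1, 0), (-2, 0), (-3, 0), (-4, 0), (-5, 0), (-6, 0)])
Fold: move[5]->D => DLULLDLL (positions: [(0, 0), (0, -1), (-1, -1), (-1, 0), (-2, 0), (-3, 0), (-3, -1), (-4, -1), (-5, -1)])

Answer: (0,0) (0,-1) (-1,-1) (-1,0) (-2,0) (-3,0) (-3,-1) (-4,-1) (-5,-1)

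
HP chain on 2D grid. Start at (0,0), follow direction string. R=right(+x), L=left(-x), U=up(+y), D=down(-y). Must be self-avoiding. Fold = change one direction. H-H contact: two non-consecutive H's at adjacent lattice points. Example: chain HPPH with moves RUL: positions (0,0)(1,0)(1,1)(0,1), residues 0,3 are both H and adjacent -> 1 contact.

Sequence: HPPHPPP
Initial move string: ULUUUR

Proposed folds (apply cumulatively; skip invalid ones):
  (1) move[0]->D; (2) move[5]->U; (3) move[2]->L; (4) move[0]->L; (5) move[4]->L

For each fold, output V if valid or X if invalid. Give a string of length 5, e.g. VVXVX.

Answer: VVVVV

Derivation:
Initial: ULUUUR -> [(0, 0), (0, 1), (-1, 1), (-1, 2), (-1, 3), (-1, 4), (0, 4)]
Fold 1: move[0]->D => DLUUUR VALID
Fold 2: move[5]->U => DLUUUU VALID
Fold 3: move[2]->L => DLLUUU VALID
Fold 4: move[0]->L => LLLUUU VALID
Fold 5: move[4]->L => LLLULU VALID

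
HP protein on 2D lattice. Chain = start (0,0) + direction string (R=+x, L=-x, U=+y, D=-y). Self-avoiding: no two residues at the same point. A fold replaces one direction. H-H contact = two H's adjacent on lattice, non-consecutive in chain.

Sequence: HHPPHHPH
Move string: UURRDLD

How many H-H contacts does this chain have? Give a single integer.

Positions: [(0, 0), (0, 1), (0, 2), (1, 2), (2, 2), (2, 1), (1, 1), (1, 0)]
H-H contact: residue 0 @(0,0) - residue 7 @(1, 0)

Answer: 1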